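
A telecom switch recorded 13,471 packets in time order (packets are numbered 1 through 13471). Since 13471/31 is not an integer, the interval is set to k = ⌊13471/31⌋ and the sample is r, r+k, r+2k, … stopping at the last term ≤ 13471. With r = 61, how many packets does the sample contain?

31

k = ⌊13471/31⌋ = 434
Achieved size = ⌊(13471 − 61)/434⌋ + 1 = ⌊13410/434⌋ + 1 = 30 + 1 = 31
(last selection: 61 + 30×434 = 13081 ≤ 13471; next would be 13515 > 13471)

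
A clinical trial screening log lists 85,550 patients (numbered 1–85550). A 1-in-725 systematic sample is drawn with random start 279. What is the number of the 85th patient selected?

61179

k = 725
85th selection = r + (85−1)·k = 279 + 84×725 = 279 + 60900 = 61179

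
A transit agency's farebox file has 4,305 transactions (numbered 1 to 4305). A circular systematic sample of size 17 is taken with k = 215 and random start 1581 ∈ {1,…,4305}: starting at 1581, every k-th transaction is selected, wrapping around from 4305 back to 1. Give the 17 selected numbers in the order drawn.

1581, 1796, 2011, 2226, 2441, 2656, 2871, 3086, 3301, 3516, 3731, 3946, 4161, 71, 286, 501, 716

Selection 1: 1581
Selection 2: 1581 + 215 = 1796
Selection 3: 1796 + 215 = 2011
Selection 4: 2011 + 215 = 2226
Selection 5: 2226 + 215 = 2441
Selection 6: 2441 + 215 = 2656
Selection 7: 2656 + 215 = 2871
Selection 8: 2871 + 215 = 3086
Selection 9: 3086 + 215 = 3301
Selection 10: 3301 + 215 = 3516
Selection 11: 3516 + 215 = 3731
Selection 12: 3731 + 215 = 3946
Selection 13: 3946 + 215 = 4161
Selection 14: 4161 + 215 = 4376 → 4376 − 4305 = 71
Selection 15: 71 + 215 = 286
Selection 16: 286 + 215 = 501
Selection 17: 501 + 215 = 716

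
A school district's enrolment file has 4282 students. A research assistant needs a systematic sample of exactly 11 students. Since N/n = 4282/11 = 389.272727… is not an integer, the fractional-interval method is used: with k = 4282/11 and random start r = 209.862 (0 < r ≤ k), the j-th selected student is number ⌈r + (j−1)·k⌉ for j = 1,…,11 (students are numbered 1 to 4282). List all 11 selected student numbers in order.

210, 600, 989, 1378, 1767, 2157, 2546, 2935, 3325, 3714, 4103

j=1: r + 0k = 209.862 → ⌈·⌉ = 210
j=2: r + 1k = 599.134727… → ⌈·⌉ = 600
j=3: r + 2k = 988.407454… → ⌈·⌉ = 989
j=4: r + 3k = 1377.680181… → ⌈·⌉ = 1378
j=5: r + 4k = 1766.952909… → ⌈·⌉ = 1767
j=6: r + 5k = 2156.225636… → ⌈·⌉ = 2157
j=7: r + 6k = 2545.498363… → ⌈·⌉ = 2546
j=8: r + 7k = 2934.771090… → ⌈·⌉ = 2935
j=9: r + 8k = 3324.043818… → ⌈·⌉ = 3325
j=10: r + 9k = 3713.316545… → ⌈·⌉ = 3714
j=11: r + 10k = 4102.589272… → ⌈·⌉ = 4103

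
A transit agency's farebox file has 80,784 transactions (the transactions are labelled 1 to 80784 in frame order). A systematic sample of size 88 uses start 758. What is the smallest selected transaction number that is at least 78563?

k = 80784/88 = 918
Steps past start: ⌈(78563 − 758)/918⌉ = ⌈77805/918⌉ = 85
Selected transaction: 758 + 85×918 = 78788

78788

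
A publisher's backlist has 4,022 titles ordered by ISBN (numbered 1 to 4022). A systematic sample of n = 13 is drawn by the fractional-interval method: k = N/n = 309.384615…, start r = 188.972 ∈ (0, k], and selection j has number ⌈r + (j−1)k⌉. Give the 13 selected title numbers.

j=1: r + 0k = 188.972 → ⌈·⌉ = 189
j=2: r + 1k = 498.356615… → ⌈·⌉ = 499
j=3: r + 2k = 807.741230… → ⌈·⌉ = 808
j=4: r + 3k = 1117.125846… → ⌈·⌉ = 1118
j=5: r + 4k = 1426.510461… → ⌈·⌉ = 1427
j=6: r + 5k = 1735.895076… → ⌈·⌉ = 1736
j=7: r + 6k = 2045.279692… → ⌈·⌉ = 2046
j=8: r + 7k = 2354.664307… → ⌈·⌉ = 2355
j=9: r + 8k = 2664.048923… → ⌈·⌉ = 2665
j=10: r + 9k = 2973.433538… → ⌈·⌉ = 2974
j=11: r + 10k = 3282.818153… → ⌈·⌉ = 3283
j=12: r + 11k = 3592.202769… → ⌈·⌉ = 3593
j=13: r + 12k = 3901.587384… → ⌈·⌉ = 3902

189, 499, 808, 1118, 1427, 1736, 2046, 2355, 2665, 2974, 3283, 3593, 3902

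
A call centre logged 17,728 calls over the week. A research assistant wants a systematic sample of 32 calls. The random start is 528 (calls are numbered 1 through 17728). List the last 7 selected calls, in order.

14378, 14932, 15486, 16040, 16594, 17148, 17702

k = N/n = 17728/32 = 554
26th selection = 528 + 25×554 = 14378
27th: 14378 + 554 = 14932
28th: 14932 + 554 = 15486
29th: 15486 + 554 = 16040
30th: 16040 + 554 = 16594
31st: 16594 + 554 = 17148
32nd: 17148 + 554 = 17702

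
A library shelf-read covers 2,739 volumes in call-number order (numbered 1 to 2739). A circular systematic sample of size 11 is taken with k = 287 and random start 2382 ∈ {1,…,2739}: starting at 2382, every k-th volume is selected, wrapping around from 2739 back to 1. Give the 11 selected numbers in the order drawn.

2382, 2669, 217, 504, 791, 1078, 1365, 1652, 1939, 2226, 2513

Selection 1: 2382
Selection 2: 2382 + 287 = 2669
Selection 3: 2669 + 287 = 2956 → 2956 − 2739 = 217
Selection 4: 217 + 287 = 504
Selection 5: 504 + 287 = 791
Selection 6: 791 + 287 = 1078
Selection 7: 1078 + 287 = 1365
Selection 8: 1365 + 287 = 1652
Selection 9: 1652 + 287 = 1939
Selection 10: 1939 + 287 = 2226
Selection 11: 2226 + 287 = 2513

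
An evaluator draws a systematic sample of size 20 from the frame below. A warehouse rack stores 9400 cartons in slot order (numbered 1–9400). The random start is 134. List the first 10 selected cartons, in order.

k = N/n = 9400/20 = 470
carton 1: 134
carton 2: 134 + 470 = 604
carton 3: 604 + 470 = 1074
carton 4: 1074 + 470 = 1544
carton 5: 1544 + 470 = 2014
carton 6: 2014 + 470 = 2484
carton 7: 2484 + 470 = 2954
carton 8: 2954 + 470 = 3424
carton 9: 3424 + 470 = 3894
carton 10: 3894 + 470 = 4364

134, 604, 1074, 1544, 2014, 2484, 2954, 3424, 3894, 4364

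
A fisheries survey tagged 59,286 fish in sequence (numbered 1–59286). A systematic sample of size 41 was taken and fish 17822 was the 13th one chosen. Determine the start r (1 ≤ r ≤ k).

k = 59286/41 = 1446
r = 17822 − (13−1)×1446 = 17822 − 17352 = 470

470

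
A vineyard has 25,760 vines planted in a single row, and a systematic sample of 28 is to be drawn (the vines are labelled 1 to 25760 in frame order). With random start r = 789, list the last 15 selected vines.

12749, 13669, 14589, 15509, 16429, 17349, 18269, 19189, 20109, 21029, 21949, 22869, 23789, 24709, 25629

k = N/n = 25760/28 = 920
14th selection = 789 + 13×920 = 12749
15th: 12749 + 920 = 13669
16th: 13669 + 920 = 14589
17th: 14589 + 920 = 15509
18th: 15509 + 920 = 16429
19th: 16429 + 920 = 17349
20th: 17349 + 920 = 18269
21st: 18269 + 920 = 19189
22nd: 19189 + 920 = 20109
23rd: 20109 + 920 = 21029
24th: 21029 + 920 = 21949
25th: 21949 + 920 = 22869
26th: 22869 + 920 = 23789
27th: 23789 + 920 = 24709
28th: 24709 + 920 = 25629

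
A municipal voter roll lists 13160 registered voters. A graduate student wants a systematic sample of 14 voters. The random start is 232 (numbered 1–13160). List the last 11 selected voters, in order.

3052, 3992, 4932, 5872, 6812, 7752, 8692, 9632, 10572, 11512, 12452

k = N/n = 13160/14 = 940
4th selection = 232 + 3×940 = 3052
5th: 3052 + 940 = 3992
6th: 3992 + 940 = 4932
7th: 4932 + 940 = 5872
8th: 5872 + 940 = 6812
9th: 6812 + 940 = 7752
10th: 7752 + 940 = 8692
11th: 8692 + 940 = 9632
12th: 9632 + 940 = 10572
13th: 10572 + 940 = 11512
14th: 11512 + 940 = 12452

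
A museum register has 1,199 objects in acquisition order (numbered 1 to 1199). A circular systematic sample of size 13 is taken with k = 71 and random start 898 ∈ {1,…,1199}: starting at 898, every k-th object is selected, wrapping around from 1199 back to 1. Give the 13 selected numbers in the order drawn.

Selection 1: 898
Selection 2: 898 + 71 = 969
Selection 3: 969 + 71 = 1040
Selection 4: 1040 + 71 = 1111
Selection 5: 1111 + 71 = 1182
Selection 6: 1182 + 71 = 1253 → 1253 − 1199 = 54
Selection 7: 54 + 71 = 125
Selection 8: 125 + 71 = 196
Selection 9: 196 + 71 = 267
Selection 10: 267 + 71 = 338
Selection 11: 338 + 71 = 409
Selection 12: 409 + 71 = 480
Selection 13: 480 + 71 = 551

898, 969, 1040, 1111, 1182, 54, 125, 196, 267, 338, 409, 480, 551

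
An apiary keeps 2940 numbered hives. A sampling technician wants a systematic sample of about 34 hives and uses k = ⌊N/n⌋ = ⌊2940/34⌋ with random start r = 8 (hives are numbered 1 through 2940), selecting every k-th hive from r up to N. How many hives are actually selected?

k = ⌊2940/34⌋ = 86
Achieved size = ⌊(2940 − 8)/86⌋ + 1 = ⌊2932/86⌋ + 1 = 34 + 1 = 35
(last selection: 8 + 34×86 = 2932 ≤ 2940; next would be 3018 > 2940)

35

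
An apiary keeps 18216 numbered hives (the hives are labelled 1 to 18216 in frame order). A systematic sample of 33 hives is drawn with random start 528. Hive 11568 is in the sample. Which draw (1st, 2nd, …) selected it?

21

k = 18216/33 = 552
position = (11568 − 528)/552 + 1 = 11040/552 + 1 = 20 + 1 = 21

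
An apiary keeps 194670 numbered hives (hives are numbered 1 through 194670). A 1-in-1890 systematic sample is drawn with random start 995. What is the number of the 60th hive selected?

112505

k = 1890
60th selection = r + (60−1)·k = 995 + 59×1890 = 995 + 111510 = 112505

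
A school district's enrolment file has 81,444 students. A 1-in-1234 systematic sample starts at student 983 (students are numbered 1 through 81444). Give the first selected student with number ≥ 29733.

k = 1234
Steps past start: ⌈(29733 − 983)/1234⌉ = ⌈28750/1234⌉ = 24
Selected student: 983 + 24×1234 = 30599

30599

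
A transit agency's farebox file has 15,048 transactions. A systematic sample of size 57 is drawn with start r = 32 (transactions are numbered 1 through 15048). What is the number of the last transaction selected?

14816

k = 15048/57 = 264
57th selection = r + (57−1)·k = 32 + 56×264 = 32 + 14784 = 14816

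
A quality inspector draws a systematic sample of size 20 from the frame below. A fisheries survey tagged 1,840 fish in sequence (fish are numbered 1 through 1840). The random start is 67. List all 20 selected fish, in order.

k = N/n = 1840/20 = 92
fish 1: 67
fish 2: 67 + 92 = 159
fish 3: 159 + 92 = 251
fish 4: 251 + 92 = 343
fish 5: 343 + 92 = 435
fish 6: 435 + 92 = 527
fish 7: 527 + 92 = 619
fish 8: 619 + 92 = 711
fish 9: 711 + 92 = 803
fish 10: 803 + 92 = 895
fish 11: 895 + 92 = 987
fish 12: 987 + 92 = 1079
fish 13: 1079 + 92 = 1171
fish 14: 1171 + 92 = 1263
fish 15: 1263 + 92 = 1355
fish 16: 1355 + 92 = 1447
fish 17: 1447 + 92 = 1539
fish 18: 1539 + 92 = 1631
fish 19: 1631 + 92 = 1723
fish 20: 1723 + 92 = 1815

67, 159, 251, 343, 435, 527, 619, 711, 803, 895, 987, 1079, 1171, 1263, 1355, 1447, 1539, 1631, 1723, 1815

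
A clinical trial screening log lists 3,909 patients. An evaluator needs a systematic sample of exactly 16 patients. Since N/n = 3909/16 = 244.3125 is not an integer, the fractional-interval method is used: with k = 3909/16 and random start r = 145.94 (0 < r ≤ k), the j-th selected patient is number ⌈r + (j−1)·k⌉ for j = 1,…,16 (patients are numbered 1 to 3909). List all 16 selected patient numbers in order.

146, 391, 635, 879, 1124, 1368, 1612, 1857, 2101, 2345, 2590, 2834, 3078, 3323, 3567, 3811

j=1: r + 0k = 145.94 → ⌈·⌉ = 146
j=2: r + 1k = 390.2525 → ⌈·⌉ = 391
j=3: r + 2k = 634.565 → ⌈·⌉ = 635
j=4: r + 3k = 878.8775 → ⌈·⌉ = 879
j=5: r + 4k = 1123.19 → ⌈·⌉ = 1124
j=6: r + 5k = 1367.5025 → ⌈·⌉ = 1368
j=7: r + 6k = 1611.815 → ⌈·⌉ = 1612
j=8: r + 7k = 1856.1275 → ⌈·⌉ = 1857
j=9: r + 8k = 2100.44 → ⌈·⌉ = 2101
j=10: r + 9k = 2344.7525 → ⌈·⌉ = 2345
j=11: r + 10k = 2589.065 → ⌈·⌉ = 2590
j=12: r + 11k = 2833.3775 → ⌈·⌉ = 2834
j=13: r + 12k = 3077.69 → ⌈·⌉ = 3078
j=14: r + 13k = 3322.0025 → ⌈·⌉ = 3323
j=15: r + 14k = 3566.315 → ⌈·⌉ = 3567
j=16: r + 15k = 3810.6275 → ⌈·⌉ = 3811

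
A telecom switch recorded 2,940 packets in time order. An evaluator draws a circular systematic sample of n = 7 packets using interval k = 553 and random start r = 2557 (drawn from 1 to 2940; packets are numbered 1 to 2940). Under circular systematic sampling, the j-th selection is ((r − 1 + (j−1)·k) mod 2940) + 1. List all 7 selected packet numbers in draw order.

2557, 170, 723, 1276, 1829, 2382, 2935

Selection 1: 2557
Selection 2: 2557 + 553 = 3110 → 3110 − 2940 = 170
Selection 3: 170 + 553 = 723
Selection 4: 723 + 553 = 1276
Selection 5: 1276 + 553 = 1829
Selection 6: 1829 + 553 = 2382
Selection 7: 2382 + 553 = 2935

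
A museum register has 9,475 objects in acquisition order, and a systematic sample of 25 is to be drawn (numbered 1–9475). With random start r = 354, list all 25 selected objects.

354, 733, 1112, 1491, 1870, 2249, 2628, 3007, 3386, 3765, 4144, 4523, 4902, 5281, 5660, 6039, 6418, 6797, 7176, 7555, 7934, 8313, 8692, 9071, 9450

k = N/n = 9475/25 = 379
object 1: 354
object 2: 354 + 379 = 733
object 3: 733 + 379 = 1112
object 4: 1112 + 379 = 1491
object 5: 1491 + 379 = 1870
object 6: 1870 + 379 = 2249
object 7: 2249 + 379 = 2628
object 8: 2628 + 379 = 3007
object 9: 3007 + 379 = 3386
object 10: 3386 + 379 = 3765
object 11: 3765 + 379 = 4144
object 12: 4144 + 379 = 4523
object 13: 4523 + 379 = 4902
object 14: 4902 + 379 = 5281
object 15: 5281 + 379 = 5660
object 16: 5660 + 379 = 6039
object 17: 6039 + 379 = 6418
object 18: 6418 + 379 = 6797
object 19: 6797 + 379 = 7176
object 20: 7176 + 379 = 7555
object 21: 7555 + 379 = 7934
object 22: 7934 + 379 = 8313
object 23: 8313 + 379 = 8692
object 24: 8692 + 379 = 9071
object 25: 9071 + 379 = 9450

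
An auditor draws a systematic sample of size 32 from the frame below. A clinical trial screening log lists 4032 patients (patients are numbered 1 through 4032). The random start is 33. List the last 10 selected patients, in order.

k = N/n = 4032/32 = 126
23rd selection = 33 + 22×126 = 2805
24th: 2805 + 126 = 2931
25th: 2931 + 126 = 3057
26th: 3057 + 126 = 3183
27th: 3183 + 126 = 3309
28th: 3309 + 126 = 3435
29th: 3435 + 126 = 3561
30th: 3561 + 126 = 3687
31st: 3687 + 126 = 3813
32nd: 3813 + 126 = 3939

2805, 2931, 3057, 3183, 3309, 3435, 3561, 3687, 3813, 3939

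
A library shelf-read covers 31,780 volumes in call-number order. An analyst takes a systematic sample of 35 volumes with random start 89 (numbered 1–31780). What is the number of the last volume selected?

k = 31780/35 = 908
35th selection = r + (35−1)·k = 89 + 34×908 = 89 + 30872 = 30961

30961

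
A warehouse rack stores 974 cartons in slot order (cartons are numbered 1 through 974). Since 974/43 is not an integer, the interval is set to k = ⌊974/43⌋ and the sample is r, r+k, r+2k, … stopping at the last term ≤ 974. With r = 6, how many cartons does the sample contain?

45

k = ⌊974/43⌋ = 22
Achieved size = ⌊(974 − 6)/22⌋ + 1 = ⌊968/22⌋ + 1 = 44 + 1 = 45
(last selection: 6 + 44×22 = 974 ≤ 974; next would be 996 > 974)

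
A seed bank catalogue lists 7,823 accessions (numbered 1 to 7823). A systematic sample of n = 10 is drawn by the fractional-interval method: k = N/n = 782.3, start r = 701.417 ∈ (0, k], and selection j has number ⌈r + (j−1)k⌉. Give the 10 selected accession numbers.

702, 1484, 2267, 3049, 3831, 4613, 5396, 6178, 6960, 7743

j=1: r + 0k = 701.417 → ⌈·⌉ = 702
j=2: r + 1k = 1483.717 → ⌈·⌉ = 1484
j=3: r + 2k = 2266.017 → ⌈·⌉ = 2267
j=4: r + 3k = 3048.317 → ⌈·⌉ = 3049
j=5: r + 4k = 3830.617 → ⌈·⌉ = 3831
j=6: r + 5k = 4612.917 → ⌈·⌉ = 4613
j=7: r + 6k = 5395.217 → ⌈·⌉ = 5396
j=8: r + 7k = 6177.517 → ⌈·⌉ = 6178
j=9: r + 8k = 6959.817 → ⌈·⌉ = 6960
j=10: r + 9k = 7742.117 → ⌈·⌉ = 7743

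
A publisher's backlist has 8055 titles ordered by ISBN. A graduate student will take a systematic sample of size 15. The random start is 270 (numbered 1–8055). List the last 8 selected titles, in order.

4029, 4566, 5103, 5640, 6177, 6714, 7251, 7788

k = N/n = 8055/15 = 537
8th selection = 270 + 7×537 = 4029
9th: 4029 + 537 = 4566
10th: 4566 + 537 = 5103
11th: 5103 + 537 = 5640
12th: 5640 + 537 = 6177
13th: 6177 + 537 = 6714
14th: 6714 + 537 = 7251
15th: 7251 + 537 = 7788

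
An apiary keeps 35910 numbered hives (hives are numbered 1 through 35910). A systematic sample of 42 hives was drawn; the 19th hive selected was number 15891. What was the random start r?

k = 35910/42 = 855
r = 15891 − (19−1)×855 = 15891 − 15390 = 501

501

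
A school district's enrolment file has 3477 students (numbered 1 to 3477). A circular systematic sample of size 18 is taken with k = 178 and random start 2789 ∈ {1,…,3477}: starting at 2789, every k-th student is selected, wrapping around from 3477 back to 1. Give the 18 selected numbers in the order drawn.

Selection 1: 2789
Selection 2: 2789 + 178 = 2967
Selection 3: 2967 + 178 = 3145
Selection 4: 3145 + 178 = 3323
Selection 5: 3323 + 178 = 3501 → 3501 − 3477 = 24
Selection 6: 24 + 178 = 202
Selection 7: 202 + 178 = 380
Selection 8: 380 + 178 = 558
Selection 9: 558 + 178 = 736
Selection 10: 736 + 178 = 914
Selection 11: 914 + 178 = 1092
Selection 12: 1092 + 178 = 1270
Selection 13: 1270 + 178 = 1448
Selection 14: 1448 + 178 = 1626
Selection 15: 1626 + 178 = 1804
Selection 16: 1804 + 178 = 1982
Selection 17: 1982 + 178 = 2160
Selection 18: 2160 + 178 = 2338

2789, 2967, 3145, 3323, 24, 202, 380, 558, 736, 914, 1092, 1270, 1448, 1626, 1804, 1982, 2160, 2338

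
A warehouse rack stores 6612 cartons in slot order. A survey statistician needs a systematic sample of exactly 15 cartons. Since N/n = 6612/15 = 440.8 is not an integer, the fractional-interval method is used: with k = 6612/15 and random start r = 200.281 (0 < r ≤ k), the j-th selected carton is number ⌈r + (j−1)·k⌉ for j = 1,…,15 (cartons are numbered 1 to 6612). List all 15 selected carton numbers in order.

201, 642, 1082, 1523, 1964, 2405, 2846, 3286, 3727, 4168, 4609, 5050, 5490, 5931, 6372

j=1: r + 0k = 200.281 → ⌈·⌉ = 201
j=2: r + 1k = 641.081 → ⌈·⌉ = 642
j=3: r + 2k = 1081.881 → ⌈·⌉ = 1082
j=4: r + 3k = 1522.681 → ⌈·⌉ = 1523
j=5: r + 4k = 1963.481 → ⌈·⌉ = 1964
j=6: r + 5k = 2404.281 → ⌈·⌉ = 2405
j=7: r + 6k = 2845.081 → ⌈·⌉ = 2846
j=8: r + 7k = 3285.881 → ⌈·⌉ = 3286
j=9: r + 8k = 3726.681 → ⌈·⌉ = 3727
j=10: r + 9k = 4167.481 → ⌈·⌉ = 4168
j=11: r + 10k = 4608.281 → ⌈·⌉ = 4609
j=12: r + 11k = 5049.081 → ⌈·⌉ = 5050
j=13: r + 12k = 5489.881 → ⌈·⌉ = 5490
j=14: r + 13k = 5930.681 → ⌈·⌉ = 5931
j=15: r + 14k = 6371.481 → ⌈·⌉ = 6372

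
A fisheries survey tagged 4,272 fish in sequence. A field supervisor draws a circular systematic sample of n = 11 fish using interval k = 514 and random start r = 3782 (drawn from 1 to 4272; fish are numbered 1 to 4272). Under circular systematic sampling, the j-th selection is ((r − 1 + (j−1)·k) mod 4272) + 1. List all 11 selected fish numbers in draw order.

3782, 24, 538, 1052, 1566, 2080, 2594, 3108, 3622, 4136, 378

Selection 1: 3782
Selection 2: 3782 + 514 = 4296 → 4296 − 4272 = 24
Selection 3: 24 + 514 = 538
Selection 4: 538 + 514 = 1052
Selection 5: 1052 + 514 = 1566
Selection 6: 1566 + 514 = 2080
Selection 7: 2080 + 514 = 2594
Selection 8: 2594 + 514 = 3108
Selection 9: 3108 + 514 = 3622
Selection 10: 3622 + 514 = 4136
Selection 11: 4136 + 514 = 4650 → 4650 − 4272 = 378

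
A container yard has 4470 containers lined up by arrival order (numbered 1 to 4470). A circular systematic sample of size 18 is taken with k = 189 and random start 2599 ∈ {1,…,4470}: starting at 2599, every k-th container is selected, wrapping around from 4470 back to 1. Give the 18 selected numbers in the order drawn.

Selection 1: 2599
Selection 2: 2599 + 189 = 2788
Selection 3: 2788 + 189 = 2977
Selection 4: 2977 + 189 = 3166
Selection 5: 3166 + 189 = 3355
Selection 6: 3355 + 189 = 3544
Selection 7: 3544 + 189 = 3733
Selection 8: 3733 + 189 = 3922
Selection 9: 3922 + 189 = 4111
Selection 10: 4111 + 189 = 4300
Selection 11: 4300 + 189 = 4489 → 4489 − 4470 = 19
Selection 12: 19 + 189 = 208
Selection 13: 208 + 189 = 397
Selection 14: 397 + 189 = 586
Selection 15: 586 + 189 = 775
Selection 16: 775 + 189 = 964
Selection 17: 964 + 189 = 1153
Selection 18: 1153 + 189 = 1342

2599, 2788, 2977, 3166, 3355, 3544, 3733, 3922, 4111, 4300, 19, 208, 397, 586, 775, 964, 1153, 1342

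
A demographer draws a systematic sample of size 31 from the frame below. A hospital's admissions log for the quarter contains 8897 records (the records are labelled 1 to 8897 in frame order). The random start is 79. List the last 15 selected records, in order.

k = N/n = 8897/31 = 287
17th selection = 79 + 16×287 = 4671
18th: 4671 + 287 = 4958
19th: 4958 + 287 = 5245
20th: 5245 + 287 = 5532
21st: 5532 + 287 = 5819
22nd: 5819 + 287 = 6106
23rd: 6106 + 287 = 6393
24th: 6393 + 287 = 6680
25th: 6680 + 287 = 6967
26th: 6967 + 287 = 7254
27th: 7254 + 287 = 7541
28th: 7541 + 287 = 7828
29th: 7828 + 287 = 8115
30th: 8115 + 287 = 8402
31st: 8402 + 287 = 8689

4671, 4958, 5245, 5532, 5819, 6106, 6393, 6680, 6967, 7254, 7541, 7828, 8115, 8402, 8689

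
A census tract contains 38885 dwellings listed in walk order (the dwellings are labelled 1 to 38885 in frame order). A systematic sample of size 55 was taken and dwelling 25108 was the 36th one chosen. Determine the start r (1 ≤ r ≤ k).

363

k = 38885/55 = 707
r = 25108 − (36−1)×707 = 25108 − 24745 = 363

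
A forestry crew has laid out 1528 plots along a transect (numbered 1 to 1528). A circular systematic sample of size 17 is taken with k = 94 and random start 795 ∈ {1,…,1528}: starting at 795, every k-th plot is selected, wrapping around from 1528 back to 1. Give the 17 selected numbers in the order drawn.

795, 889, 983, 1077, 1171, 1265, 1359, 1453, 19, 113, 207, 301, 395, 489, 583, 677, 771

Selection 1: 795
Selection 2: 795 + 94 = 889
Selection 3: 889 + 94 = 983
Selection 4: 983 + 94 = 1077
Selection 5: 1077 + 94 = 1171
Selection 6: 1171 + 94 = 1265
Selection 7: 1265 + 94 = 1359
Selection 8: 1359 + 94 = 1453
Selection 9: 1453 + 94 = 1547 → 1547 − 1528 = 19
Selection 10: 19 + 94 = 113
Selection 11: 113 + 94 = 207
Selection 12: 207 + 94 = 301
Selection 13: 301 + 94 = 395
Selection 14: 395 + 94 = 489
Selection 15: 489 + 94 = 583
Selection 16: 583 + 94 = 677
Selection 17: 677 + 94 = 771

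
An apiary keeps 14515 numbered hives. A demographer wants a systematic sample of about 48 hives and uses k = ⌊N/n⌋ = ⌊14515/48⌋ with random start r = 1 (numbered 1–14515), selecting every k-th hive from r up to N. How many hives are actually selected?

k = ⌊14515/48⌋ = 302
Achieved size = ⌊(14515 − 1)/302⌋ + 1 = ⌊14514/302⌋ + 1 = 48 + 1 = 49
(last selection: 1 + 48×302 = 14497 ≤ 14515; next would be 14799 > 14515)

49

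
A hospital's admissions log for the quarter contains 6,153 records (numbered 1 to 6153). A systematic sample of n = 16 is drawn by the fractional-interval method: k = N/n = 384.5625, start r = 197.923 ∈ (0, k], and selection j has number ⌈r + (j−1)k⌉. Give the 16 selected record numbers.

j=1: r + 0k = 197.923 → ⌈·⌉ = 198
j=2: r + 1k = 582.4855 → ⌈·⌉ = 583
j=3: r + 2k = 967.048 → ⌈·⌉ = 968
j=4: r + 3k = 1351.6105 → ⌈·⌉ = 1352
j=5: r + 4k = 1736.173 → ⌈·⌉ = 1737
j=6: r + 5k = 2120.7355 → ⌈·⌉ = 2121
j=7: r + 6k = 2505.298 → ⌈·⌉ = 2506
j=8: r + 7k = 2889.8605 → ⌈·⌉ = 2890
j=9: r + 8k = 3274.423 → ⌈·⌉ = 3275
j=10: r + 9k = 3658.9855 → ⌈·⌉ = 3659
j=11: r + 10k = 4043.548 → ⌈·⌉ = 4044
j=12: r + 11k = 4428.1105 → ⌈·⌉ = 4429
j=13: r + 12k = 4812.673 → ⌈·⌉ = 4813
j=14: r + 13k = 5197.2355 → ⌈·⌉ = 5198
j=15: r + 14k = 5581.798 → ⌈·⌉ = 5582
j=16: r + 15k = 5966.3605 → ⌈·⌉ = 5967

198, 583, 968, 1352, 1737, 2121, 2506, 2890, 3275, 3659, 4044, 4429, 4813, 5198, 5582, 5967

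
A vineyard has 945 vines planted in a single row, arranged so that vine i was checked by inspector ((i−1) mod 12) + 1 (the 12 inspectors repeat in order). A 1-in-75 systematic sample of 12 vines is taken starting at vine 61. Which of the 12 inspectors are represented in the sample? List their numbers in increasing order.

Consecutive selections differ by k = 75, so their inspector numbers differ by 75 mod 12 = 3.
gcd(75, 12) = 3, so the sample visits 12/3 = 4 distinct residues mod 12.
Start 61 is inspector 1; the inspectors hit are 1, 4, 7, 10.

1, 4, 7, 10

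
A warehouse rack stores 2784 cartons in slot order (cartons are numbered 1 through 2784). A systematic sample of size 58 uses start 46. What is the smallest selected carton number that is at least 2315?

2350

k = 2784/58 = 48
Steps past start: ⌈(2315 − 46)/48⌉ = ⌈2269/48⌉ = 48
Selected carton: 46 + 48×48 = 2350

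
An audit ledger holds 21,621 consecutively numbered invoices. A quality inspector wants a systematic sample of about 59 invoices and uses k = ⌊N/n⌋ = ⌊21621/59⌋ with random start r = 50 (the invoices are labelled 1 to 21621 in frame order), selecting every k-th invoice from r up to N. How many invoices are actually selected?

59

k = ⌊21621/59⌋ = 366
Achieved size = ⌊(21621 − 50)/366⌋ + 1 = ⌊21571/366⌋ + 1 = 58 + 1 = 59
(last selection: 50 + 58×366 = 21278 ≤ 21621; next would be 21644 > 21621)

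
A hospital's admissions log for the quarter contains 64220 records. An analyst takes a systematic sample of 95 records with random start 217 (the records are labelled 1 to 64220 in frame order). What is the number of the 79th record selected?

52945

k = 64220/95 = 676
79th selection = r + (79−1)·k = 217 + 78×676 = 217 + 52728 = 52945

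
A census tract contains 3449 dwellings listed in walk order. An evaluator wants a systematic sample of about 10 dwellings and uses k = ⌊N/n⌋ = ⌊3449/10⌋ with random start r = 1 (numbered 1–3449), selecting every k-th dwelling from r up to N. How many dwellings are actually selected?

11

k = ⌊3449/10⌋ = 344
Achieved size = ⌊(3449 − 1)/344⌋ + 1 = ⌊3448/344⌋ + 1 = 10 + 1 = 11
(last selection: 1 + 10×344 = 3441 ≤ 3449; next would be 3785 > 3449)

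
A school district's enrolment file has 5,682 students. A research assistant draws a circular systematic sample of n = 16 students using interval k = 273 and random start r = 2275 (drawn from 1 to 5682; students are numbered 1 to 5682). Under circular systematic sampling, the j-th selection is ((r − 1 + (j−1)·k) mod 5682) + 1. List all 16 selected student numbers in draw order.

2275, 2548, 2821, 3094, 3367, 3640, 3913, 4186, 4459, 4732, 5005, 5278, 5551, 142, 415, 688

Selection 1: 2275
Selection 2: 2275 + 273 = 2548
Selection 3: 2548 + 273 = 2821
Selection 4: 2821 + 273 = 3094
Selection 5: 3094 + 273 = 3367
Selection 6: 3367 + 273 = 3640
Selection 7: 3640 + 273 = 3913
Selection 8: 3913 + 273 = 4186
Selection 9: 4186 + 273 = 4459
Selection 10: 4459 + 273 = 4732
Selection 11: 4732 + 273 = 5005
Selection 12: 5005 + 273 = 5278
Selection 13: 5278 + 273 = 5551
Selection 14: 5551 + 273 = 5824 → 5824 − 5682 = 142
Selection 15: 142 + 273 = 415
Selection 16: 415 + 273 = 688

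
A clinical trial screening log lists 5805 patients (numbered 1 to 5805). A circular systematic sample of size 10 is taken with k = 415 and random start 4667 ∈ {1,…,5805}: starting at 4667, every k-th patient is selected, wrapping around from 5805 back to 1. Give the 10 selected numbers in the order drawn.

Selection 1: 4667
Selection 2: 4667 + 415 = 5082
Selection 3: 5082 + 415 = 5497
Selection 4: 5497 + 415 = 5912 → 5912 − 5805 = 107
Selection 5: 107 + 415 = 522
Selection 6: 522 + 415 = 937
Selection 7: 937 + 415 = 1352
Selection 8: 1352 + 415 = 1767
Selection 9: 1767 + 415 = 2182
Selection 10: 2182 + 415 = 2597

4667, 5082, 5497, 107, 522, 937, 1352, 1767, 2182, 2597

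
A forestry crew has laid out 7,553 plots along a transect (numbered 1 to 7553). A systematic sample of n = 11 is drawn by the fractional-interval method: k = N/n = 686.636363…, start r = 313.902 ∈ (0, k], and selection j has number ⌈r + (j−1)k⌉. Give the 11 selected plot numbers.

314, 1001, 1688, 2374, 3061, 3748, 4434, 5121, 5807, 6494, 7181

j=1: r + 0k = 313.902 → ⌈·⌉ = 314
j=2: r + 1k = 1000.538363… → ⌈·⌉ = 1001
j=3: r + 2k = 1687.174727… → ⌈·⌉ = 1688
j=4: r + 3k = 2373.811090… → ⌈·⌉ = 2374
j=5: r + 4k = 3060.447454… → ⌈·⌉ = 3061
j=6: r + 5k = 3747.083818… → ⌈·⌉ = 3748
j=7: r + 6k = 4433.720181… → ⌈·⌉ = 4434
j=8: r + 7k = 5120.356545… → ⌈·⌉ = 5121
j=9: r + 8k = 5806.992909… → ⌈·⌉ = 5807
j=10: r + 9k = 6493.629272… → ⌈·⌉ = 6494
j=11: r + 10k = 7180.265636… → ⌈·⌉ = 7181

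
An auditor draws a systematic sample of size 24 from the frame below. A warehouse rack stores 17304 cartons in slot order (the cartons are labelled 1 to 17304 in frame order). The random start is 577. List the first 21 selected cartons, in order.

577, 1298, 2019, 2740, 3461, 4182, 4903, 5624, 6345, 7066, 7787, 8508, 9229, 9950, 10671, 11392, 12113, 12834, 13555, 14276, 14997

k = N/n = 17304/24 = 721
carton 1: 577
carton 2: 577 + 721 = 1298
carton 3: 1298 + 721 = 2019
carton 4: 2019 + 721 = 2740
carton 5: 2740 + 721 = 3461
carton 6: 3461 + 721 = 4182
carton 7: 4182 + 721 = 4903
carton 8: 4903 + 721 = 5624
carton 9: 5624 + 721 = 6345
carton 10: 6345 + 721 = 7066
carton 11: 7066 + 721 = 7787
carton 12: 7787 + 721 = 8508
carton 13: 8508 + 721 = 9229
carton 14: 9229 + 721 = 9950
carton 15: 9950 + 721 = 10671
carton 16: 10671 + 721 = 11392
carton 17: 11392 + 721 = 12113
carton 18: 12113 + 721 = 12834
carton 19: 12834 + 721 = 13555
carton 20: 13555 + 721 = 14276
carton 21: 14276 + 721 = 14997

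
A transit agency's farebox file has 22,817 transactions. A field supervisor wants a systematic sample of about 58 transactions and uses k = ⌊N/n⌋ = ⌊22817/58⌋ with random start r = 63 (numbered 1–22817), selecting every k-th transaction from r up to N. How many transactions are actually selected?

k = ⌊22817/58⌋ = 393
Achieved size = ⌊(22817 − 63)/393⌋ + 1 = ⌊22754/393⌋ + 1 = 57 + 1 = 58
(last selection: 63 + 57×393 = 22464 ≤ 22817; next would be 22857 > 22817)

58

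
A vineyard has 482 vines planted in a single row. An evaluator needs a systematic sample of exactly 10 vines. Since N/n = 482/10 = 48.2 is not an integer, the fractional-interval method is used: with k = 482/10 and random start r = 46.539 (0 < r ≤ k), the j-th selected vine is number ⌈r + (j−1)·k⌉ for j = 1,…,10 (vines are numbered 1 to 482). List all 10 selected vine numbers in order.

47, 95, 143, 192, 240, 288, 336, 384, 433, 481

j=1: r + 0k = 46.539 → ⌈·⌉ = 47
j=2: r + 1k = 94.739 → ⌈·⌉ = 95
j=3: r + 2k = 142.939 → ⌈·⌉ = 143
j=4: r + 3k = 191.139 → ⌈·⌉ = 192
j=5: r + 4k = 239.339 → ⌈·⌉ = 240
j=6: r + 5k = 287.539 → ⌈·⌉ = 288
j=7: r + 6k = 335.739 → ⌈·⌉ = 336
j=8: r + 7k = 383.939 → ⌈·⌉ = 384
j=9: r + 8k = 432.139 → ⌈·⌉ = 433
j=10: r + 9k = 480.339 → ⌈·⌉ = 481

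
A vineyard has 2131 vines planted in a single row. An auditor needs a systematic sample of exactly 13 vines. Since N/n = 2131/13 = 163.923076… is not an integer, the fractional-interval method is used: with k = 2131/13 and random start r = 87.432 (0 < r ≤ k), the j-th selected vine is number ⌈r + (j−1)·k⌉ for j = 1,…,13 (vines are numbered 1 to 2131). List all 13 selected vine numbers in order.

88, 252, 416, 580, 744, 908, 1071, 1235, 1399, 1563, 1727, 1891, 2055

j=1: r + 0k = 87.432 → ⌈·⌉ = 88
j=2: r + 1k = 251.355076… → ⌈·⌉ = 252
j=3: r + 2k = 415.278153… → ⌈·⌉ = 416
j=4: r + 3k = 579.201230… → ⌈·⌉ = 580
j=5: r + 4k = 743.124307… → ⌈·⌉ = 744
j=6: r + 5k = 907.047384… → ⌈·⌉ = 908
j=7: r + 6k = 1070.970461… → ⌈·⌉ = 1071
j=8: r + 7k = 1234.893538… → ⌈·⌉ = 1235
j=9: r + 8k = 1398.816615… → ⌈·⌉ = 1399
j=10: r + 9k = 1562.739692… → ⌈·⌉ = 1563
j=11: r + 10k = 1726.662769… → ⌈·⌉ = 1727
j=12: r + 11k = 1890.585846… → ⌈·⌉ = 1891
j=13: r + 12k = 2054.508923… → ⌈·⌉ = 2055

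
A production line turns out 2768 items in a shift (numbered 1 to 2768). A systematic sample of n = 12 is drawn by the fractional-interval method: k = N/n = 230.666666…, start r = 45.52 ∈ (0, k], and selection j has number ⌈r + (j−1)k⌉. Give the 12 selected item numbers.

j=1: r + 0k = 45.52 → ⌈·⌉ = 46
j=2: r + 1k = 276.186666… → ⌈·⌉ = 277
j=3: r + 2k = 506.853333… → ⌈·⌉ = 507
j=4: r + 3k = 737.52 → ⌈·⌉ = 738
j=5: r + 4k = 968.186666… → ⌈·⌉ = 969
j=6: r + 5k = 1198.853333… → ⌈·⌉ = 1199
j=7: r + 6k = 1429.52 → ⌈·⌉ = 1430
j=8: r + 7k = 1660.186666… → ⌈·⌉ = 1661
j=9: r + 8k = 1890.853333… → ⌈·⌉ = 1891
j=10: r + 9k = 2121.52 → ⌈·⌉ = 2122
j=11: r + 10k = 2352.186666… → ⌈·⌉ = 2353
j=12: r + 11k = 2582.853333… → ⌈·⌉ = 2583

46, 277, 507, 738, 969, 1199, 1430, 1661, 1891, 2122, 2353, 2583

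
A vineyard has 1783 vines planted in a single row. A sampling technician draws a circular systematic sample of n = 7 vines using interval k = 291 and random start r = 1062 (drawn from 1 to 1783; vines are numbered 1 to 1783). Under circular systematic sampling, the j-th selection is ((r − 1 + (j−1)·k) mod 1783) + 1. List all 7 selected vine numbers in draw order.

1062, 1353, 1644, 152, 443, 734, 1025

Selection 1: 1062
Selection 2: 1062 + 291 = 1353
Selection 3: 1353 + 291 = 1644
Selection 4: 1644 + 291 = 1935 → 1935 − 1783 = 152
Selection 5: 152 + 291 = 443
Selection 6: 443 + 291 = 734
Selection 7: 734 + 291 = 1025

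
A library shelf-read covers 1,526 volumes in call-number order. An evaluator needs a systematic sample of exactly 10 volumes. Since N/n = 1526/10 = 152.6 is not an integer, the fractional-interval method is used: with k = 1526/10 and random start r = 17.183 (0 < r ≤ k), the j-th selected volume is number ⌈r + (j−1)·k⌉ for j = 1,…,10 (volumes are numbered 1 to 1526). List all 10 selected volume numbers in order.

18, 170, 323, 475, 628, 781, 933, 1086, 1238, 1391

j=1: r + 0k = 17.183 → ⌈·⌉ = 18
j=2: r + 1k = 169.783 → ⌈·⌉ = 170
j=3: r + 2k = 322.383 → ⌈·⌉ = 323
j=4: r + 3k = 474.983 → ⌈·⌉ = 475
j=5: r + 4k = 627.583 → ⌈·⌉ = 628
j=6: r + 5k = 780.183 → ⌈·⌉ = 781
j=7: r + 6k = 932.783 → ⌈·⌉ = 933
j=8: r + 7k = 1085.383 → ⌈·⌉ = 1086
j=9: r + 8k = 1237.983 → ⌈·⌉ = 1238
j=10: r + 9k = 1390.583 → ⌈·⌉ = 1391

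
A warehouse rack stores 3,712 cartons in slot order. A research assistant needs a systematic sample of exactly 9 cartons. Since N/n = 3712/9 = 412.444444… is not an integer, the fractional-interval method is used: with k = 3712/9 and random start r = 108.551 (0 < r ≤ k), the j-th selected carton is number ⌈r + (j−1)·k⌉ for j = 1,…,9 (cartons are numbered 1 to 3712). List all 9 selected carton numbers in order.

109, 521, 934, 1346, 1759, 2171, 2584, 2996, 3409

j=1: r + 0k = 108.551 → ⌈·⌉ = 109
j=2: r + 1k = 520.995444… → ⌈·⌉ = 521
j=3: r + 2k = 933.439888… → ⌈·⌉ = 934
j=4: r + 3k = 1345.884333… → ⌈·⌉ = 1346
j=5: r + 4k = 1758.328777… → ⌈·⌉ = 1759
j=6: r + 5k = 2170.773222… → ⌈·⌉ = 2171
j=7: r + 6k = 2583.217666… → ⌈·⌉ = 2584
j=8: r + 7k = 2995.662111… → ⌈·⌉ = 2996
j=9: r + 8k = 3408.106555… → ⌈·⌉ = 3409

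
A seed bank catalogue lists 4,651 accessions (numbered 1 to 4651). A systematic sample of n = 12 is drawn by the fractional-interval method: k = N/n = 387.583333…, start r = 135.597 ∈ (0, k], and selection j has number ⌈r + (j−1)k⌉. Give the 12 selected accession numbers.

136, 524, 911, 1299, 1686, 2074, 2462, 2849, 3237, 3624, 4012, 4400

j=1: r + 0k = 135.597 → ⌈·⌉ = 136
j=2: r + 1k = 523.180333… → ⌈·⌉ = 524
j=3: r + 2k = 910.763666… → ⌈·⌉ = 911
j=4: r + 3k = 1298.347 → ⌈·⌉ = 1299
j=5: r + 4k = 1685.930333… → ⌈·⌉ = 1686
j=6: r + 5k = 2073.513666… → ⌈·⌉ = 2074
j=7: r + 6k = 2461.097 → ⌈·⌉ = 2462
j=8: r + 7k = 2848.680333… → ⌈·⌉ = 2849
j=9: r + 8k = 3236.263666… → ⌈·⌉ = 3237
j=10: r + 9k = 3623.847 → ⌈·⌉ = 3624
j=11: r + 10k = 4011.430333… → ⌈·⌉ = 4012
j=12: r + 11k = 4399.013666… → ⌈·⌉ = 4400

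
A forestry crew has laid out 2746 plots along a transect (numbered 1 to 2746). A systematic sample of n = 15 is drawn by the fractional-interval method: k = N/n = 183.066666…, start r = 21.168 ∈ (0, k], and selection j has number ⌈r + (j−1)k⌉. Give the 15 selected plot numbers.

22, 205, 388, 571, 754, 937, 1120, 1303, 1486, 1669, 1852, 2035, 2218, 2402, 2585

j=1: r + 0k = 21.168 → ⌈·⌉ = 22
j=2: r + 1k = 204.234666… → ⌈·⌉ = 205
j=3: r + 2k = 387.301333… → ⌈·⌉ = 388
j=4: r + 3k = 570.368 → ⌈·⌉ = 571
j=5: r + 4k = 753.434666… → ⌈·⌉ = 754
j=6: r + 5k = 936.501333… → ⌈·⌉ = 937
j=7: r + 6k = 1119.568 → ⌈·⌉ = 1120
j=8: r + 7k = 1302.634666… → ⌈·⌉ = 1303
j=9: r + 8k = 1485.701333… → ⌈·⌉ = 1486
j=10: r + 9k = 1668.768 → ⌈·⌉ = 1669
j=11: r + 10k = 1851.834666… → ⌈·⌉ = 1852
j=12: r + 11k = 2034.901333… → ⌈·⌉ = 2035
j=13: r + 12k = 2217.968 → ⌈·⌉ = 2218
j=14: r + 13k = 2401.034666… → ⌈·⌉ = 2402
j=15: r + 14k = 2584.101333… → ⌈·⌉ = 2585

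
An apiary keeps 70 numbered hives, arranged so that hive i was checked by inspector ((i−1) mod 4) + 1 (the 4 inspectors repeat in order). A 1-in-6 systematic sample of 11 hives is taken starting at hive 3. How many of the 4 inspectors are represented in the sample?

2

Consecutive selections differ by k = 6, so their inspector numbers differ by 6 mod 4 = 2.
gcd(6, 4) = 2, so the sample visits 4/2 = 2 distinct residues mod 4.
Start 3 is inspector 3; the inspectors hit are 1, 3.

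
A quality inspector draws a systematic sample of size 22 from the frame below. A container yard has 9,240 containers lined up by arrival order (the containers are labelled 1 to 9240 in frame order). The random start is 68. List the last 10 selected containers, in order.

k = N/n = 9240/22 = 420
13th selection = 68 + 12×420 = 5108
14th: 5108 + 420 = 5528
15th: 5528 + 420 = 5948
16th: 5948 + 420 = 6368
17th: 6368 + 420 = 6788
18th: 6788 + 420 = 7208
19th: 7208 + 420 = 7628
20th: 7628 + 420 = 8048
21st: 8048 + 420 = 8468
22nd: 8468 + 420 = 8888

5108, 5528, 5948, 6368, 6788, 7208, 7628, 8048, 8468, 8888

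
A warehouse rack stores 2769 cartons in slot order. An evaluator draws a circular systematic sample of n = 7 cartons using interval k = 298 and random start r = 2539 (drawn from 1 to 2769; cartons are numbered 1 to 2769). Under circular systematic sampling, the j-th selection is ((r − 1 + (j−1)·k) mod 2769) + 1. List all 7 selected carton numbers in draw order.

Selection 1: 2539
Selection 2: 2539 + 298 = 2837 → 2837 − 2769 = 68
Selection 3: 68 + 298 = 366
Selection 4: 366 + 298 = 664
Selection 5: 664 + 298 = 962
Selection 6: 962 + 298 = 1260
Selection 7: 1260 + 298 = 1558

2539, 68, 366, 664, 962, 1260, 1558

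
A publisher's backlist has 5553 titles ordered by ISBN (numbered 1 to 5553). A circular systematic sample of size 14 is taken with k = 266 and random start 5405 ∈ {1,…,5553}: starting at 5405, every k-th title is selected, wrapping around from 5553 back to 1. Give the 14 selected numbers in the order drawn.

Selection 1: 5405
Selection 2: 5405 + 266 = 5671 → 5671 − 5553 = 118
Selection 3: 118 + 266 = 384
Selection 4: 384 + 266 = 650
Selection 5: 650 + 266 = 916
Selection 6: 916 + 266 = 1182
Selection 7: 1182 + 266 = 1448
Selection 8: 1448 + 266 = 1714
Selection 9: 1714 + 266 = 1980
Selection 10: 1980 + 266 = 2246
Selection 11: 2246 + 266 = 2512
Selection 12: 2512 + 266 = 2778
Selection 13: 2778 + 266 = 3044
Selection 14: 3044 + 266 = 3310

5405, 118, 384, 650, 916, 1182, 1448, 1714, 1980, 2246, 2512, 2778, 3044, 3310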